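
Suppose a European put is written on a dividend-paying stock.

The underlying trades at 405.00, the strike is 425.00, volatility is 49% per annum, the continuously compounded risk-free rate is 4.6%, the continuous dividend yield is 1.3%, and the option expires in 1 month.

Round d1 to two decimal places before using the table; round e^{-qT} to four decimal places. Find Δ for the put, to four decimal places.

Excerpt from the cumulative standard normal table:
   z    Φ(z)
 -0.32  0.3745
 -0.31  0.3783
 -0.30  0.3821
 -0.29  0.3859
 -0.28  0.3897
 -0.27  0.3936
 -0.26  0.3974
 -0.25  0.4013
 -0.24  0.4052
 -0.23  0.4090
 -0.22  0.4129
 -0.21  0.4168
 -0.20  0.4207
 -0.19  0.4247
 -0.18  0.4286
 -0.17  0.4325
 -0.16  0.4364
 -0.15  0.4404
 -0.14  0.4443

T = 0.08333;  σ√T = 0.1415
d₁ = [ln(405/425) + (0.046 − 0.013 + ½·0.49²)·0.08333] / (σ√T) = (-0.0482 + 0.0128) / 0.1415 = -0.2506 → -0.25
N(d₁) = N(-0.25) = 0.4013
Δ_put = e^(−qT)·(N(d₁) − 1) = 0.9989·(0.4013 − 1) = -0.5980

-0.5980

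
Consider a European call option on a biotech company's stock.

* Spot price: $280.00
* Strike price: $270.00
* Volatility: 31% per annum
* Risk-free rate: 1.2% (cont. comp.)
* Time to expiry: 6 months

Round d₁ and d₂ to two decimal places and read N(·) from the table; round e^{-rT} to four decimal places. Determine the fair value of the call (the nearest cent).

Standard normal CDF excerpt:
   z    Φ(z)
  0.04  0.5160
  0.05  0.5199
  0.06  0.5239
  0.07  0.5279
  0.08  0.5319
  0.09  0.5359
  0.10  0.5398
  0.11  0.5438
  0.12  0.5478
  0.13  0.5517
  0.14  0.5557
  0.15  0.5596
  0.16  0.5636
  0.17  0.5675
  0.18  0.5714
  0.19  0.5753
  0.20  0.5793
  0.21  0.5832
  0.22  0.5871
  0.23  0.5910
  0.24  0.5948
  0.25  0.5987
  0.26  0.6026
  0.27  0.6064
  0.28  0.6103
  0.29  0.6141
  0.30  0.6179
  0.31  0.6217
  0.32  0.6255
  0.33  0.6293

T = 0.5;  σ√T = 0.2192
ln(S/K) + (r + σ²/2)T = ln(280/270) + (0.012 + 0.31²/2)·0.5 = 0.0364 + 0.0300 = 0.0664
d₁ = 0.0664 / 0.2192 = 0.3029 ⇒ 0.30
d₂ = d₁ − σ√T = 0.3029 − 0.2192 = 0.0837 ⇒ 0.08
exp(−rT) = exp(−0.012·0.5) = 0.9940
N(d₁) = N(0.30) = 0.6179;  N(d₂) = N(0.08) = 0.5319
C = 280·0.6179 − 270·0.9940·0.5319 = 173.0120 − 142.7513 = 30.2607

$30.26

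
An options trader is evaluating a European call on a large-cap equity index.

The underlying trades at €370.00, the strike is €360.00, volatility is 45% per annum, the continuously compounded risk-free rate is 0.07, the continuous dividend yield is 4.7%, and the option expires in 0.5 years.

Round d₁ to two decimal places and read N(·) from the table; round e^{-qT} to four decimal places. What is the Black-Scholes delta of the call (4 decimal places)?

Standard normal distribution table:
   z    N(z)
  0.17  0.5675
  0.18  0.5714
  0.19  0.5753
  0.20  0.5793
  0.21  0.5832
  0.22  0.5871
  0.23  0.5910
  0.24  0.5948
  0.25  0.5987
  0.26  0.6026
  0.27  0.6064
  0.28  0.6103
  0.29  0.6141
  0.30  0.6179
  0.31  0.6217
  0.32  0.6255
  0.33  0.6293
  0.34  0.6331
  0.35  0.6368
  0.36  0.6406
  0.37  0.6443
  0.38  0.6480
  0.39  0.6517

σ√T = 0.45·√0.5 = 0.3182
d₁ = [ln(370/360) + (0.07 − 0.047 + 0.45²/2)·0.5] / 0.3182 = [0.0274 + 0.0621] / 0.3182 = 0.2813 → 0.28
N(d₁) = N(0.28) = 0.6103
Δ_call = e^(−qT)·N(d₁) = 0.9768·0.6103 = 0.5961

0.5961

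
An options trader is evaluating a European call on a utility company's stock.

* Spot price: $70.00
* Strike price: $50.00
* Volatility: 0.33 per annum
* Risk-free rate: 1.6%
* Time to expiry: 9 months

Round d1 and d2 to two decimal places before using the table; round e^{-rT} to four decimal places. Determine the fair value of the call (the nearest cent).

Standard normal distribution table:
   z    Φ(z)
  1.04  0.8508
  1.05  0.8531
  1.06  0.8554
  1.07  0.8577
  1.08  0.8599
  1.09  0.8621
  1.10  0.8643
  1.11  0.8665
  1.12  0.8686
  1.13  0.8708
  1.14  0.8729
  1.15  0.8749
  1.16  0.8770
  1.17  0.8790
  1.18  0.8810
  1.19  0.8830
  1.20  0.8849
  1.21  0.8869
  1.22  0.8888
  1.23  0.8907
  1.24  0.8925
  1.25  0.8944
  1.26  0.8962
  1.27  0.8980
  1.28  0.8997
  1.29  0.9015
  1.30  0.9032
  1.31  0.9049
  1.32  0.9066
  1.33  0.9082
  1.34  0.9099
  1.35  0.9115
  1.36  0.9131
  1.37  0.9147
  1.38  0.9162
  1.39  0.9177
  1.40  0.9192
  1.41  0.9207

T = 0.75;  σ√T = 0.2858
d₁ = [ln(70/50) + (0.016 + 0.33²/2)·0.75] / 0.2858 = [0.3365 + 0.0528] / 0.2858 = 1.3622 which rounds to 1.36
d₂ = d₁ − σ√T = 1.3622 − 0.2858 = 1.0764 which rounds to 1.08
exp(−rT) = exp(−0.016·0.75) = 0.9881
N(d₁) = N(1.36) = 0.9131;  N(d₂) = N(1.08) = 0.8599
C = 70·0.9131 − 50·0.9881·0.8599 = 63.9170 − 42.4834 = 21.4336

$21.43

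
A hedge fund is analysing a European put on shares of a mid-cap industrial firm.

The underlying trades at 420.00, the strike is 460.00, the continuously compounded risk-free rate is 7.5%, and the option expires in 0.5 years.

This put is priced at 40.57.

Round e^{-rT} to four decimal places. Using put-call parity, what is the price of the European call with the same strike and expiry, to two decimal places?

exp(−rT) = exp(−0.075·0.5) = 0.9632
Put-call parity: C − P = S − K·e^(−rT) = 420 − 460·0.9632 = 420 − 443.0720 = -23.0720
C = P + (C − P) = 40.57 + (-23.0720) = 17.4980

17.50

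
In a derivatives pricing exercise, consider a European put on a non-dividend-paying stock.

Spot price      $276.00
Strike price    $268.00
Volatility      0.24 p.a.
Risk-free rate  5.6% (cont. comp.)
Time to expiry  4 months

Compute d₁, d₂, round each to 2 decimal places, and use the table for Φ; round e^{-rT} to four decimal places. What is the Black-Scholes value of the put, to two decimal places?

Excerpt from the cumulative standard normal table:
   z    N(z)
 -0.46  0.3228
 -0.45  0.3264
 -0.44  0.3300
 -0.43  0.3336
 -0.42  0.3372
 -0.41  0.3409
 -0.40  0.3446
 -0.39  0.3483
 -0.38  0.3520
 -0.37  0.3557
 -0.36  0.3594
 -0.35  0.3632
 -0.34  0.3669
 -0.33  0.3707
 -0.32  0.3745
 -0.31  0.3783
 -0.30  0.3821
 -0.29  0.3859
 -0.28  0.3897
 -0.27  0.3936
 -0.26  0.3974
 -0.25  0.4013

σ√T = 0.24·√0.3333 = 0.1386
d₁ = [ln(276/268) + (0.056 + 0.24²/2)·0.3333] / 0.1386 = [0.0294 + 0.0283] / 0.1386 = 0.4163 ⇒ 0.42
d₂ = d₁ − σ√T = 0.4163 − 0.1386 = 0.2777 ⇒ 0.28
exp(−rT) = exp(−0.056·0.3333) = 0.9815
N(−d₂) = N(-0.28) = 0.3897;  N(−d₁) = N(-0.42) = 0.3372
P = 268·0.9815·0.3897 − 276·0.3372 = 102.5075 − 93.0672 = 9.4403

$9.44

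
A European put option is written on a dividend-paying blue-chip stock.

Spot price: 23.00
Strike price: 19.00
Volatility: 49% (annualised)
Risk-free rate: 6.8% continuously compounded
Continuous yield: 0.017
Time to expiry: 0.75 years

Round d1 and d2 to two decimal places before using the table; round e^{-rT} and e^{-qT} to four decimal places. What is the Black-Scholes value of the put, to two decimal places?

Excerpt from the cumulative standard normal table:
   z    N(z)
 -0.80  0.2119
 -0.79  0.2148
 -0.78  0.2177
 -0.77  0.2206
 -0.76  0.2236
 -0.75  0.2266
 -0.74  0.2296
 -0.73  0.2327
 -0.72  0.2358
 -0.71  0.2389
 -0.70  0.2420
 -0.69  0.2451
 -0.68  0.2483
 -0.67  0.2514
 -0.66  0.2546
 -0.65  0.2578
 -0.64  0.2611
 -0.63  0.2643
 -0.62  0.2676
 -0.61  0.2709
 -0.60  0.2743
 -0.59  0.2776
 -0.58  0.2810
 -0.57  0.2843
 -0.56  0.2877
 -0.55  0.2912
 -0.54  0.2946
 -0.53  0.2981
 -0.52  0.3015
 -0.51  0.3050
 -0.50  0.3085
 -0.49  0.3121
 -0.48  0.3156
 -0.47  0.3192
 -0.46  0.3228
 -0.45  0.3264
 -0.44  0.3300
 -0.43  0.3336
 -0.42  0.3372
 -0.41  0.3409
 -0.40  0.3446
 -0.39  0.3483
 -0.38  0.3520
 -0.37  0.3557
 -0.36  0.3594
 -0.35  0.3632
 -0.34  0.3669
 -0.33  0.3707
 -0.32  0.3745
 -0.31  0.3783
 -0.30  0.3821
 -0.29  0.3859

σ√T = 0.49·√0.75 = 0.4244
ln(S/K) + (r − q + σ²/2)T = ln(23/19) + (0.068 − 0.017 + 0.49²/2)·0.75 = 0.1911 + 0.1283 = 0.3193
d₁ = 0.3193 / 0.4244 = 0.7525 which rounds to 0.75
d₂ = d₁ − σ√T = 0.7525 − 0.4244 = 0.3282 which rounds to 0.33
exp(−qT) = exp(−0.017·0.75) = 0.9873;  exp(−rT) = exp(−0.068·0.75) = 0.9503
N(−d₂) = N(-0.33) = 0.3707;  N(−d₁) = N(-0.75) = 0.2266
P = 19·0.9503·0.3707 − 23·0.9873·0.2266 = 6.6932 − 5.1456 = 1.5476

1.55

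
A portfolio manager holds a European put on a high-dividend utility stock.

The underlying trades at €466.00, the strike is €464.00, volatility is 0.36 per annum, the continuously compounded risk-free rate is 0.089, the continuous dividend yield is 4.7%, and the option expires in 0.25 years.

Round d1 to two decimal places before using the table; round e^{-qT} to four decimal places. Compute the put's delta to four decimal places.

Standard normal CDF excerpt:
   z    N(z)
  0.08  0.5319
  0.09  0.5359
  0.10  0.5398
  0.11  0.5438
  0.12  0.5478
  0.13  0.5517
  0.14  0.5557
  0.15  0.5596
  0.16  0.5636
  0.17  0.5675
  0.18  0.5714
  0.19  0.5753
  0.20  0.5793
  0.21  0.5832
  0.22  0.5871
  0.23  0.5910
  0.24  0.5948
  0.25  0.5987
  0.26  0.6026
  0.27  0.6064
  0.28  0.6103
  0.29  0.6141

σ√T = 0.36 × 0.5000 = 0.1800
d₁ = [ln(466/464) + (0.089 − 0.047 + 0.36²/2)·0.25] / 0.1800 = [0.0043 + 0.0267] / 0.1800 = 0.1722 → 0.17
N(d₁) = N(0.17) = 0.5675
Δ_put = e^(−qT)·(N(d₁) − 1) = 0.9883·(0.5675 − 1) = -0.4274

-0.4274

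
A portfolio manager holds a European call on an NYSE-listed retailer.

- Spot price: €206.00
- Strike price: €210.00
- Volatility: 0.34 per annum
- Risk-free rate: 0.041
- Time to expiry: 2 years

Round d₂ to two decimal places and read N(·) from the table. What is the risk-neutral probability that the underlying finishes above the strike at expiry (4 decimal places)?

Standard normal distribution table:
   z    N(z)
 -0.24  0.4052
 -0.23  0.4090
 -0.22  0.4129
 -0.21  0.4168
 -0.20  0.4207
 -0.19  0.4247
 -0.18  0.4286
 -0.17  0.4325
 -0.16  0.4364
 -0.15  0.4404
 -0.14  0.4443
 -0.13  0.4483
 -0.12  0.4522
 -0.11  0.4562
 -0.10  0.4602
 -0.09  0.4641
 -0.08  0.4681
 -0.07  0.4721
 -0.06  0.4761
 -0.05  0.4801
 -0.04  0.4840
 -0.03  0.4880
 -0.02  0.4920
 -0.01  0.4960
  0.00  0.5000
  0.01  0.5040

0.4562

σ√T = 0.34·√2 = 0.4808
d₁ = [ln(206/210) + (0.041 + ½·0.34²)·2] / (σ√T) = (-0.0192 + 0.1976) / 0.4808 = 0.3710 ≈ 0.37
d₂ = 0.3710 − 0.4808 = -0.1099 ≈ -0.11
Pr(exercise) under Q = N(d₂) = 0.4562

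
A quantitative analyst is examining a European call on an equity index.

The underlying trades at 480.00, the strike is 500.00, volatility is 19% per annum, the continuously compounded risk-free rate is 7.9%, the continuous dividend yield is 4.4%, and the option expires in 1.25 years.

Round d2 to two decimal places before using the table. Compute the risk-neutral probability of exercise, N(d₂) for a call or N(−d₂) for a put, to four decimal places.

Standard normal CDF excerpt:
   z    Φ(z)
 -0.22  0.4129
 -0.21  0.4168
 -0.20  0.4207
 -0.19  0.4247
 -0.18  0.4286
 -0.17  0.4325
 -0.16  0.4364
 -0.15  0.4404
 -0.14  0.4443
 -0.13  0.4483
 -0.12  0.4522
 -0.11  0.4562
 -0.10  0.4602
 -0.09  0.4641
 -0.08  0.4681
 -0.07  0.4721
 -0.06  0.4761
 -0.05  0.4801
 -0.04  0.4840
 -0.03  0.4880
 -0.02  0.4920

σ√T = 0.19·√1.25 = 0.2124
ln(S/K) + (r − q + σ²/2)T = ln(480/500) + (0.079 − 0.044 + 0.19²/2)·1.25 = -0.0408 + 0.0663 = 0.0255
d₁ = 0.0255 / 0.2124 = 0.1200 → 0.12
d₂ = d₁ − σ√T = 0.1200 − 0.2124 = -0.0924 → -0.09
Pr(exercise) under Q = N(d₂) = 0.4641

0.4641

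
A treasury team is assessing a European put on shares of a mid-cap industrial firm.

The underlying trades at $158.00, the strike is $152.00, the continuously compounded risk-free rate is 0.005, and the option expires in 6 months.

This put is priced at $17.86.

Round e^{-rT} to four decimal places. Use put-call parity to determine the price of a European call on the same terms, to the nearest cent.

$24.24

e^(−rT) = e^(−0.005·0.5) = 0.9975
Put-call parity: C − P = S − K·e^(−rT) = 158 − 152·0.9975 = 158 − 151.6200 = 6.3800
C = P + (C − P) = 17.86 + (6.3800) = 24.2400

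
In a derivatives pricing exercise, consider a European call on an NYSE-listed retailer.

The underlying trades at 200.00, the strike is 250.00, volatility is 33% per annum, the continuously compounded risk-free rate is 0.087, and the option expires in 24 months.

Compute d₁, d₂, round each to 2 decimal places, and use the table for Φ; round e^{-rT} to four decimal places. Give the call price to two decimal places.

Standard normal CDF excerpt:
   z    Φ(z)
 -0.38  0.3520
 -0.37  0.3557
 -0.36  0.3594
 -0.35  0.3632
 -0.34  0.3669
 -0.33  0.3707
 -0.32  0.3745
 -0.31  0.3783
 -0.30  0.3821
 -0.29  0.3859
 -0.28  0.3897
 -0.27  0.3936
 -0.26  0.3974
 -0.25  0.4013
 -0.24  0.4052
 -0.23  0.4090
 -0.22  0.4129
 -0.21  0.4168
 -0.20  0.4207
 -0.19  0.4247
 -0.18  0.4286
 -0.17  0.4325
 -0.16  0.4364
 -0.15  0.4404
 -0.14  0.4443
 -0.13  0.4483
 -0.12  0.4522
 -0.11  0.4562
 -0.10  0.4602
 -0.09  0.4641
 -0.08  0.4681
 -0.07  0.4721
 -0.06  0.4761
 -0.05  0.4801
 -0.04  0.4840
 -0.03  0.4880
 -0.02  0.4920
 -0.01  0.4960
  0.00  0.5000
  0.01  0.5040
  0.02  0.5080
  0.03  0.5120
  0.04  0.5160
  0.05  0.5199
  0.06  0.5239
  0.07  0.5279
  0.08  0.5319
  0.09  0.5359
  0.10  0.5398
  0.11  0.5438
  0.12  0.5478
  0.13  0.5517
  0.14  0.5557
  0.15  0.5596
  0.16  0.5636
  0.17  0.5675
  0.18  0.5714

σ√T = 0.33 × 1.4142 = 0.4667
d₁ = [ln(200/250) + (0.087 + 0.33²/2)·2] / 0.4667 = [-0.2231 + 0.2829] / 0.4667 = 0.1280 which rounds to 0.13
d₂ = d₁ − σ√T = 0.1280 − 0.4667 = -0.3386 which rounds to -0.34
e^(−rT) = e^(−0.087·2) = 0.8403
N(d₁) = N(0.13) = 0.5517;  N(d₂) = N(-0.34) = 0.3669
C = 200·0.5517 − 250·0.8403·0.3669 = 110.3400 − 77.0765 = 33.2635

33.26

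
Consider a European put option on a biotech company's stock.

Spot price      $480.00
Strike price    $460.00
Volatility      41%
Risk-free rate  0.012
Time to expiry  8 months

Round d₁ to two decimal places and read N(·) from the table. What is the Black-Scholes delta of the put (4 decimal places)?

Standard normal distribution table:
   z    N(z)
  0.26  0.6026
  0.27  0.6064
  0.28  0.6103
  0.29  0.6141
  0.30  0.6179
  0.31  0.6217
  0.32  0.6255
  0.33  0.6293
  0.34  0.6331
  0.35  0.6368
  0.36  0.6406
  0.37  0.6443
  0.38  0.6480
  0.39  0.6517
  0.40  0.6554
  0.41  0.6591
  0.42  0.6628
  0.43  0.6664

T = 0.6667;  σ√T = 0.3348
d₁ = [ln(480/460) + (0.012 + 0.41²/2)·0.6667] / 0.3348 = [0.0426 + 0.0640] / 0.3348 = 0.3184 ⇒ 0.32
N(d₁) = N(0.32) = 0.6255
Δ_put = N(d₁) − 1 = 0.6255 − 1 = -0.3745

-0.3745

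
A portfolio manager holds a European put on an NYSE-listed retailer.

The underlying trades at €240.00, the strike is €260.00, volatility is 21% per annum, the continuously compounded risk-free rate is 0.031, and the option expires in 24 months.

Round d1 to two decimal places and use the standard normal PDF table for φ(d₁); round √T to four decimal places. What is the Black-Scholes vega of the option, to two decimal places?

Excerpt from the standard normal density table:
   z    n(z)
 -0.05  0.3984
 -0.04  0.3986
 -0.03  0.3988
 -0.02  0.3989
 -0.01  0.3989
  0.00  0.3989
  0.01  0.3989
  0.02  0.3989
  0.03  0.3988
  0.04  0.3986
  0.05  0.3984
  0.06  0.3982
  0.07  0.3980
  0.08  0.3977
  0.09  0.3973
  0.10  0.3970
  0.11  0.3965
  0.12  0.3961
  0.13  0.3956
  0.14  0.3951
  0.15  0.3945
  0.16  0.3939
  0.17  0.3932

134.85

σ√T = 0.21 × 1.4142 = 0.2970
d₁ = [ln(240/260) + (0.031 + 0.21²/2)·2] / 0.2970 = [-0.0800 + 0.1061] / 0.2970 = 0.0877 ⇒ 0.09
√T = √2 = 1.4142
φ(d₁) = φ(0.09) = 0.3973
vega = S·φ(d₁)·√T = 240·0.3973·1.4142 = 134.8468
(Vega is the same for a European call and put with the same parameters.)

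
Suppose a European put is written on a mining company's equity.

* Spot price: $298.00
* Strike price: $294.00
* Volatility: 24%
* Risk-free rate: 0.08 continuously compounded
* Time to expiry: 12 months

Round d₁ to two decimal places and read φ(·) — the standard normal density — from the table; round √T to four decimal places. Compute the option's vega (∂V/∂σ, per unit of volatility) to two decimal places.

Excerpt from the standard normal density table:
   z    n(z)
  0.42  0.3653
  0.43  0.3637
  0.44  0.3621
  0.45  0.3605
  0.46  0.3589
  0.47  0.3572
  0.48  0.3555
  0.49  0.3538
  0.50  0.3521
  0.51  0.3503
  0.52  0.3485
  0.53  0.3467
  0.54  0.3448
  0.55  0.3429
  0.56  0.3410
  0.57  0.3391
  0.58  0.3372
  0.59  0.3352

104.39

σ√T = 0.24·√1 = 0.2400
d₁ = [ln(298/294) + (0.08 + ½·0.24²)·1] / (σ√T) = (0.0135 + 0.1088) / 0.2400 = 0.5096 → 0.51
√T = √1 = 1.0000
φ(d₁) = φ(0.51) = 0.3503
vega = S·φ(d₁)·√T = 298·0.3503·1.0000 = 104.3894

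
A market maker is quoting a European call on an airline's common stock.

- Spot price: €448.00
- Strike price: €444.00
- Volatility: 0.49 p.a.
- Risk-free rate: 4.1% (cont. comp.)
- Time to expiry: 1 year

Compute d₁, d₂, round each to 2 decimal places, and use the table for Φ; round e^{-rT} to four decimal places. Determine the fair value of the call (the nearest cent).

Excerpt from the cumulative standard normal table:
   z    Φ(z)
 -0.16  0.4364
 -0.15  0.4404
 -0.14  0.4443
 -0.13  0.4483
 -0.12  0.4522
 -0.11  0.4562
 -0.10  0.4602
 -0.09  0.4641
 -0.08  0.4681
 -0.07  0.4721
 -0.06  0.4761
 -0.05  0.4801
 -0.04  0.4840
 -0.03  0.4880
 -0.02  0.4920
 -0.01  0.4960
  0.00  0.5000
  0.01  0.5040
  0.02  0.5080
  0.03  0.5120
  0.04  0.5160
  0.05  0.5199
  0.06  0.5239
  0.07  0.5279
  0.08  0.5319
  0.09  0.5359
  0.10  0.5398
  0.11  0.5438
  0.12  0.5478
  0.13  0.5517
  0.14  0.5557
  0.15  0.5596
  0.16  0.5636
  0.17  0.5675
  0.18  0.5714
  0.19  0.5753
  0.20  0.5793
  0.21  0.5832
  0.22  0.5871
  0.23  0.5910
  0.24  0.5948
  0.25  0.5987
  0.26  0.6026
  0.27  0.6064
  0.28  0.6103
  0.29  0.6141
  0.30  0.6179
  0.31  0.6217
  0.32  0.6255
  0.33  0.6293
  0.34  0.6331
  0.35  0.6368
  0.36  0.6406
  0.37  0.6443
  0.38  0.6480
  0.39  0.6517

€95.95

σ√T = 0.49 × 1.0000 = 0.4900
d₁ = [ln(448/444) + (0.041 + ½·0.49²)·1] / (σ√T) = (0.0090 + 0.1610) / 0.4900 = 0.3470 ⇒ 0.35
d₂ = 0.3470 − 0.4900 = -0.1430 ⇒ -0.14
e^(−rT) = e^(−0.041·1) = 0.9598
C = 448·N(0.35) − 444·0.9598·N(-0.14) = 448·0.6368 − 444·0.9598·0.4443 = 285.2864 − 189.3390 = 95.9474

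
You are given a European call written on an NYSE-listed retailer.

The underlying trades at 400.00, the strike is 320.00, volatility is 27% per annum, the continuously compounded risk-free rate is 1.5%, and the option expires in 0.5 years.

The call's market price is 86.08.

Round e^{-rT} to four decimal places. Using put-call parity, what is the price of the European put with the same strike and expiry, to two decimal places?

3.68

e^(−rT) = e^(−0.015·0.5) = 0.9925
Put-call parity: C − P = S − K·e^(−rT) = 400 − 320·0.9925 = 400 − 317.6000 = 82.4000
P = C − (C − P) = 86.08 − (82.4000) = 3.6800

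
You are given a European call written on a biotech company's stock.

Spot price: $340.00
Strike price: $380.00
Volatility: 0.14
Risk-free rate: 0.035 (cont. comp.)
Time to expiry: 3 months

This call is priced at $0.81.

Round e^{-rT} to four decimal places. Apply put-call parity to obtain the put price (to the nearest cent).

$37.50

e^(−rT) = e^(−0.035·0.25) = 0.9913
Put-call parity: C − P = S − K·e^(−rT) = 340 − 380·0.9913 = 340 − 376.6940 = -36.6940
P = C − (C − P) = 0.81 − (-36.6940) = 37.5040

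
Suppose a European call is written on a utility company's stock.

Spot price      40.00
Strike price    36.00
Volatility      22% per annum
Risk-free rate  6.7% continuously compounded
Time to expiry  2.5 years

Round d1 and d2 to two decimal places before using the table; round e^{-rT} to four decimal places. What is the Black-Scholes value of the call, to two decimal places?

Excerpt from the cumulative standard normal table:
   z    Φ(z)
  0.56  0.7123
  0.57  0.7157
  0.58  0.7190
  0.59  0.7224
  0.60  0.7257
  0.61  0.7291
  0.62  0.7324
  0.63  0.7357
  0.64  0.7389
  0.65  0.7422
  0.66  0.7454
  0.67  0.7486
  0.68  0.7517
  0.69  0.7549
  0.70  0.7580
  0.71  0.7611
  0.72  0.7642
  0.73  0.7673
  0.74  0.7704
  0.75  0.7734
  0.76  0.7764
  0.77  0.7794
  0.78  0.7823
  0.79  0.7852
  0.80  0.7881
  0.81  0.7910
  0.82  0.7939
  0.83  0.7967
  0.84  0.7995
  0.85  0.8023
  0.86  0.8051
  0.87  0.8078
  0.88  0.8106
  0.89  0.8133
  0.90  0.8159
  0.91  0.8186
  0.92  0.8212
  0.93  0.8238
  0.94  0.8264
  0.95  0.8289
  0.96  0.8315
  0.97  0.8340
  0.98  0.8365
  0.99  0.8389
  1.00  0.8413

11.06

T = 2.5;  σ√T = 0.3479
d₁ = [ln(40/36) + (0.067 + ½·0.22²)·2.5] / (σ√T) = (0.1054 + 0.2280) / 0.3479 = 0.9583 which rounds to 0.96
d₂ = 0.9583 − 0.3479 = 0.6105 which rounds to 0.61
exp(−rT) = exp(−0.067·2.5) = 0.8458
N(d₁) = N(0.96) = 0.8315;  N(d₂) = N(0.61) = 0.7291
C = 40·0.8315 − 36·0.8458·0.7291 = 33.2600 − 22.2002 = 11.0598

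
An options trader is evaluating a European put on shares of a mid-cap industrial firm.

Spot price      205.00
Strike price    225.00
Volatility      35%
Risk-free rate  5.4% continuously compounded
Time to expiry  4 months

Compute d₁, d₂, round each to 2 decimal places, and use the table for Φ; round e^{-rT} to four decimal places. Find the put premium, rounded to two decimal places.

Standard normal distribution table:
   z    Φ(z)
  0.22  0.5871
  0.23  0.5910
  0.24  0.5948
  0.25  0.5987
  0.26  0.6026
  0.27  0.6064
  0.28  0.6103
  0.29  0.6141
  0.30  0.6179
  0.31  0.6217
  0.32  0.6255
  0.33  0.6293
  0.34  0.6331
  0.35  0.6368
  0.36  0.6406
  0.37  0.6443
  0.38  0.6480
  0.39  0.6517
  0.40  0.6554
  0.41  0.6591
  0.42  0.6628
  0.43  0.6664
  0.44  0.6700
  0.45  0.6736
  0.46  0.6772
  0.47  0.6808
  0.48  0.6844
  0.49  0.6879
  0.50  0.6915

26.14

σ√T = 0.35 × 0.5774 = 0.2021
d₁ = [ln(205/225) + (0.054 + 0.35²/2)·0.3333] / 0.2021 = [-0.0931 + 0.0384] / 0.2021 = -0.2706 ≈ -0.27
d₂ = d₁ − σ√T = -0.2706 − 0.2021 = -0.4726 ≈ -0.47
exp(−rT) = exp(−0.054·0.3333) = 0.9822
N(−d₂) = N(0.47) = 0.6808;  N(−d₁) = N(0.27) = 0.6064
P = 225·0.9822·0.6808 − 205·0.6064 = 150.4534 − 124.3120 = 26.1414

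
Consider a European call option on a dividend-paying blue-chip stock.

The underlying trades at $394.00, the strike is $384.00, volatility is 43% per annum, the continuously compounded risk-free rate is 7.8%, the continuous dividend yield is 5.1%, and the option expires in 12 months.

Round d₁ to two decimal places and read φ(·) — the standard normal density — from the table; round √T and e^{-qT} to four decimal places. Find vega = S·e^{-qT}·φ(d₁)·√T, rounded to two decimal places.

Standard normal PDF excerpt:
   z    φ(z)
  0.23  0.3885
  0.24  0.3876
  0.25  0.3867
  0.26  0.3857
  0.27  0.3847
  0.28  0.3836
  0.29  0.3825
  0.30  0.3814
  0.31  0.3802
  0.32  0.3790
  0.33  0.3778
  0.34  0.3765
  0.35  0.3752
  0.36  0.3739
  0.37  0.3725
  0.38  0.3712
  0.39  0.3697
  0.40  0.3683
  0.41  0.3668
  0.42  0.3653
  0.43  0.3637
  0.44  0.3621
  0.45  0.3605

140.97

T = 1;  σ√T = 0.4300
d₁ = [ln(394/384) + (0.078 − 0.051 + 0.43²/2)·1] / 0.4300 = [0.0257 + 0.1195] / 0.4300 = 0.3376 ⇒ 0.34
√T = √1 = 1.0000
φ(d₁) = φ(0.34) = 0.3765
exp(−qT) = exp(−0.051·1) = 0.9503
vega = S·exp(−qT)·φ(d₁)·√T = 394·0.9503·0.3765·1.0000 = 140.9685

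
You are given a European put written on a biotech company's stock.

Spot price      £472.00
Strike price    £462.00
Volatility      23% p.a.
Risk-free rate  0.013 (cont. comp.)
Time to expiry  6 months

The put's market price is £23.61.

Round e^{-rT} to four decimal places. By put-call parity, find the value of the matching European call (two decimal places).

exp(−rT) = exp(−0.013·0.5) = 0.9935
Put-call parity: C − P = S − K·e^(−rT) = 472 − 462·0.9935 = 472 − 458.9970 = 13.0030
C = P + (C − P) = 23.61 + (13.0030) = 36.6130

£36.61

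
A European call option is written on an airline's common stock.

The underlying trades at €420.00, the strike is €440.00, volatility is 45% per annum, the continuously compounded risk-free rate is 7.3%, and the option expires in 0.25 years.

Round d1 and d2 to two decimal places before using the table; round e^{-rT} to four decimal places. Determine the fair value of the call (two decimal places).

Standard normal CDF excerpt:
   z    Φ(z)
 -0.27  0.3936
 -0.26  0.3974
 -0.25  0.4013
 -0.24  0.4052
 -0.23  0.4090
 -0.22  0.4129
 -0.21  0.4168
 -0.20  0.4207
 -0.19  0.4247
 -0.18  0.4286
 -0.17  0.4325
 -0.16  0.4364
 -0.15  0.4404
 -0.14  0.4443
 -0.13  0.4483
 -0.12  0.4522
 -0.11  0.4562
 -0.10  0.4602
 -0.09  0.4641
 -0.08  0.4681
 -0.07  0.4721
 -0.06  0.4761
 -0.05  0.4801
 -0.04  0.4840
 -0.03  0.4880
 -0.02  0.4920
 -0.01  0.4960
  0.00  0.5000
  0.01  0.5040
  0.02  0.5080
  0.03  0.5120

€33.26

σ√T = 0.45 × 0.5000 = 0.2250
d₁ = [ln(420/440) + (0.073 + 0.45²/2)·0.25] / 0.2250 = [-0.0465 + 0.0436] / 0.2250 = -0.0131 → -0.01
d₂ = d₁ − σ√T = -0.0131 − 0.2250 = -0.2381 → -0.24
exp(−rT) = exp(−0.073·0.25) = 0.9819
N(d₁) = N(-0.01) = 0.4960;  N(d₂) = N(-0.24) = 0.4052
C = 420·0.4960 − 440·0.9819·0.4052 = 208.3200 − 175.0610 = 33.2590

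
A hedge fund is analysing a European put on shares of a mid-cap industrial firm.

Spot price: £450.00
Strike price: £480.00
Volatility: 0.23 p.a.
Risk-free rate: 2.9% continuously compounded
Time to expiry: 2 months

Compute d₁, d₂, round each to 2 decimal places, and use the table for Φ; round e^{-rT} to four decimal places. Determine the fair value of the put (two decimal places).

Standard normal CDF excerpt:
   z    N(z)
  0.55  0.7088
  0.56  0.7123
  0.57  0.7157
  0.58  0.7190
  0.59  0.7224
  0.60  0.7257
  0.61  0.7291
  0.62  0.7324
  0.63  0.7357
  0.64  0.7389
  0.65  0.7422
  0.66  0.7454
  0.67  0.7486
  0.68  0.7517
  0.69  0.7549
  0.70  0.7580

σ√T = 0.23 × 0.4082 = 0.0939
d₁ = [ln(450/480) + (0.029 + 0.23²/2)·0.1667] / 0.0939 = [-0.0645 + 0.0092] / 0.0939 = -0.5889 → -0.59
d₂ = d₁ − σ√T = -0.5889 − 0.0939 = -0.6828 → -0.68
e^(−rT) = e^(−0.029·0.1667) = 0.9952
N(−d₂) = N(0.68) = 0.7517;  N(−d₁) = N(0.59) = 0.7224
P = 480·0.9952·0.7517 − 450·0.7224 = 359.0841 − 325.0800 = 34.0041

£34.00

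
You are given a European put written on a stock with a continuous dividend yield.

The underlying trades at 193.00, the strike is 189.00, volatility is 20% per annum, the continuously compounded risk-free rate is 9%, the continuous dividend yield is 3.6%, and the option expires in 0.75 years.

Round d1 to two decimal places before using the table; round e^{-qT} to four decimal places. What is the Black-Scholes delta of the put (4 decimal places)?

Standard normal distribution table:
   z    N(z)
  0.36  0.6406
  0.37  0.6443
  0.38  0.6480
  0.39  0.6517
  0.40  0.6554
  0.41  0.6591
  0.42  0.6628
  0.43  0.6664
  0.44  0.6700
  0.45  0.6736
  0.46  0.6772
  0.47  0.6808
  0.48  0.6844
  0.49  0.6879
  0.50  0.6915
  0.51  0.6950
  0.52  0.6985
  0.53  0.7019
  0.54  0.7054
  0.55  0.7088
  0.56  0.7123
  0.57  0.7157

-0.3212

σ√T = 0.2·√0.75 = 0.1732
ln(S/K) + (r − q + σ²/2)T = ln(193/189) + (0.09 − 0.036 + 0.2²/2)·0.75 = 0.0209 + 0.0555 = 0.0764
d₁ = 0.0764 / 0.1732 = 0.4413 ⇒ 0.44
N(d₁) = N(0.44) = 0.6700
Δ_put = e^(−qT)·(N(d₁) − 1) = 0.9734·(0.6700 − 1) = -0.3212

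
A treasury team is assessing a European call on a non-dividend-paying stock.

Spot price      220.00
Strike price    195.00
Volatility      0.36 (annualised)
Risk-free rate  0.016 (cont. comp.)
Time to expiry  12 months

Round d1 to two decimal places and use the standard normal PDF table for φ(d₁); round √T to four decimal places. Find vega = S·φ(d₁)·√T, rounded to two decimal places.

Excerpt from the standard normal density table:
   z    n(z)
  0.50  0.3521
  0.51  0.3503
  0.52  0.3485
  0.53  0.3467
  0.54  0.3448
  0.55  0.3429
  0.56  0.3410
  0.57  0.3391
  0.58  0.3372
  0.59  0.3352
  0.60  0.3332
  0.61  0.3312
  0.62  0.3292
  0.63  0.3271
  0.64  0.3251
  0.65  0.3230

σ√T = 0.36 × 1.0000 = 0.3600
d₁ = [ln(220/195) + (0.016 + 0.36²/2)·1] / 0.3600 = [0.1206 + 0.0808] / 0.3600 = 0.5595 which rounds to 0.56
√T = √1 = 1.0000
φ(d₁) = φ(0.56) = 0.3410
vega = S·φ(d₁)·√T = 220·0.3410·1.0000 = 75.0200
(Call and put vega coincide under Black-Scholes.)

75.02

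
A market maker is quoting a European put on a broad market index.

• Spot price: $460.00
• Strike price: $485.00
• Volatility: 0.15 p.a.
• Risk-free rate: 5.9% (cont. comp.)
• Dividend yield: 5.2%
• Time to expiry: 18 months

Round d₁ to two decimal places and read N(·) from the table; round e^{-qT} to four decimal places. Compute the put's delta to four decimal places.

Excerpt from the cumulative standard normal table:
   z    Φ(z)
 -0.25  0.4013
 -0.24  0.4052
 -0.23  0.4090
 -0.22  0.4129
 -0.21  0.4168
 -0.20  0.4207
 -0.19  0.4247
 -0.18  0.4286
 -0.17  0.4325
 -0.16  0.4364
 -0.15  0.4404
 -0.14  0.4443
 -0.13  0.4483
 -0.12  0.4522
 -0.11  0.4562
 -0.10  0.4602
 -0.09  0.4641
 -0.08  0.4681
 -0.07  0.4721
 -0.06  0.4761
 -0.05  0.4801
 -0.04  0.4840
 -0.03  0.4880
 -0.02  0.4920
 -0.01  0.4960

σ√T = 0.15·√1.5 = 0.1837
ln(S/K) + (r − q + σ²/2)T = ln(460/485) + (0.059 − 0.052 + 0.15²/2)·1.5 = -0.0529 + 0.0274 = -0.0255
d₁ = -0.0255 / 0.1837 = -0.1391 which rounds to -0.14
N(d₁) = N(-0.14) = 0.4443
Δ_put = exp(−qT)·(N(d₁) − 1) = 0.9250·(0.4443 − 1) = -0.5140

-0.5140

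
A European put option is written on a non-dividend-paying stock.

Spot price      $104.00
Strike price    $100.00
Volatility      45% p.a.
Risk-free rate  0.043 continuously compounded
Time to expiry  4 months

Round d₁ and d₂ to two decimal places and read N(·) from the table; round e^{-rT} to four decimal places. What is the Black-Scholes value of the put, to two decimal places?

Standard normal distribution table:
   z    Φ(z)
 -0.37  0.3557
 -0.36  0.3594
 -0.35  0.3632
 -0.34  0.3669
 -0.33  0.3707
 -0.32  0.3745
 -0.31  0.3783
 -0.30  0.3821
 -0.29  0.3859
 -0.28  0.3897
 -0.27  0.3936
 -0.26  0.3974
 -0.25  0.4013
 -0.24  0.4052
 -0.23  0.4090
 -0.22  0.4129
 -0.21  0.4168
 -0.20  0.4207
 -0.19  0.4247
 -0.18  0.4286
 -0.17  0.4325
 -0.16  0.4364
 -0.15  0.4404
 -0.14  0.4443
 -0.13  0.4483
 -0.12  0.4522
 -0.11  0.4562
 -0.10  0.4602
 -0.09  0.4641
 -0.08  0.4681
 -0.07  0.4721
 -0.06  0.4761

σ√T = 0.45·√0.3333 = 0.2598
ln(S/K) + (r + σ²/2)T = ln(104/100) + (0.043 + 0.45²/2)·0.3333 = 0.0392 + 0.0481 = 0.0873
d₁ = 0.0873 / 0.2598 = 0.3360 ⇒ 0.34
d₂ = d₁ − σ√T = 0.3360 − 0.2598 = 0.0762 ⇒ 0.08
e^(−rT) = e^(−0.043·0.3333) = 0.9858
N(−d₂) = N(-0.08) = 0.4681;  N(−d₁) = N(-0.34) = 0.3669
P = 100·0.9858·0.4681 − 104·0.3669 = 46.1453 − 38.1576 = 7.9877

$7.99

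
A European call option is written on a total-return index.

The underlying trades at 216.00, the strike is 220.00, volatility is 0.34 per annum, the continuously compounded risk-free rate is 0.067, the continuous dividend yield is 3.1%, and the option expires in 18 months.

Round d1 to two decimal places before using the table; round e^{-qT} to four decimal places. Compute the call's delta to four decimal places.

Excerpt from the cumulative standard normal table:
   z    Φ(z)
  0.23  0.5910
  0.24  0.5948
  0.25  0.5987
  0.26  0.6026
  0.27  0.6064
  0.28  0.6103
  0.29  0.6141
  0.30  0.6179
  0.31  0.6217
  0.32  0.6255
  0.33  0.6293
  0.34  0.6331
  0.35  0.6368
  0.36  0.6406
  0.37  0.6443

σ√T = 0.34·√1.5 = 0.4164
d₁ = [ln(216/220) + (0.067 − 0.031 + ½·0.34²)·1.5] / (σ√T) = (-0.0183 + 0.1407) / 0.4164 = 0.2938 → 0.29
N(d₁) = N(0.29) = 0.6141
Δ_call = e^(−qT)·N(d₁) = 0.9546·0.6141 = 0.5862

0.5862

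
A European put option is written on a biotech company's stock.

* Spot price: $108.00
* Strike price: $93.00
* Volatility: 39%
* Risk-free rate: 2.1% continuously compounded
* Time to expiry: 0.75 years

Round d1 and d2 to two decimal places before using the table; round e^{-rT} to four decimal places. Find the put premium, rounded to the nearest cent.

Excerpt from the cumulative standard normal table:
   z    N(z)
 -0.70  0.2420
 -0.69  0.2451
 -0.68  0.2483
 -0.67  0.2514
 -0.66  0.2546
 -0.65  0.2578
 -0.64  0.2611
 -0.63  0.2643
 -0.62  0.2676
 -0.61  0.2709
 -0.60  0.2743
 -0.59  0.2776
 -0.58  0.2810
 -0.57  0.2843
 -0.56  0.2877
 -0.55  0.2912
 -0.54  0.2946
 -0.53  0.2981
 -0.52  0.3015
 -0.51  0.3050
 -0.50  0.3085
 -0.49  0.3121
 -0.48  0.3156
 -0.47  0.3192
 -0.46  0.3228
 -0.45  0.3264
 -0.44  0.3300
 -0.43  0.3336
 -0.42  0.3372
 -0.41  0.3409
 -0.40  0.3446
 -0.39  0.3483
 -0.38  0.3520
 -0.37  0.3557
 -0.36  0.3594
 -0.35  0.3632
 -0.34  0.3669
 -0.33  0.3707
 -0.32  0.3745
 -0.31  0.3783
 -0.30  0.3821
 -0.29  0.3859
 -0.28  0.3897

$6.79

T = 0.75;  σ√T = 0.3377
ln(S/K) + (r + σ²/2)T = ln(108/93) + (0.021 + 0.39²/2)·0.75 = 0.1495 + 0.0728 = 0.2223
d₁ = 0.2223 / 0.3377 = 0.6582 ≈ 0.66
d₂ = d₁ − σ√T = 0.6582 − 0.3377 = 0.3205 ≈ 0.32
e^(−rT) = e^(−0.021·0.75) = 0.9844
N(−d₂) = N(-0.32) = 0.3745;  N(−d₁) = N(-0.66) = 0.2546
P = 93·0.9844·0.3745 − 108·0.2546 = 34.2852 − 27.4968 = 6.7884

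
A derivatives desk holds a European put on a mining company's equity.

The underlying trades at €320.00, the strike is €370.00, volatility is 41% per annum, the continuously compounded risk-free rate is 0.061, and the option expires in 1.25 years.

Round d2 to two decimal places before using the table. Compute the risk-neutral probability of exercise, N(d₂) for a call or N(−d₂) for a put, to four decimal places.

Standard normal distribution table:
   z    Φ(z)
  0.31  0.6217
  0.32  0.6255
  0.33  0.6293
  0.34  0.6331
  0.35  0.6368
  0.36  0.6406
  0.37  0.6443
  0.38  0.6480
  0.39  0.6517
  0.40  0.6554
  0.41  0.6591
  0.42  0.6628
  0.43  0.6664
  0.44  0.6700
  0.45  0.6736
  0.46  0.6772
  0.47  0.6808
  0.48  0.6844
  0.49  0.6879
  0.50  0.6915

T = 1.25;  σ√T = 0.4584
d₁ = [ln(320/370) + (0.061 + ½·0.41²)·1.25] / (σ√T) = (-0.1452 + 0.1813) / 0.4584 = 0.0788 ⇒ 0.08
d₂ = 0.0788 − 0.4584 = -0.3796 ⇒ -0.38
Risk-neutral Pr[S_T < K] = N(−d₂) = N(0.38) = 0.6480

0.6480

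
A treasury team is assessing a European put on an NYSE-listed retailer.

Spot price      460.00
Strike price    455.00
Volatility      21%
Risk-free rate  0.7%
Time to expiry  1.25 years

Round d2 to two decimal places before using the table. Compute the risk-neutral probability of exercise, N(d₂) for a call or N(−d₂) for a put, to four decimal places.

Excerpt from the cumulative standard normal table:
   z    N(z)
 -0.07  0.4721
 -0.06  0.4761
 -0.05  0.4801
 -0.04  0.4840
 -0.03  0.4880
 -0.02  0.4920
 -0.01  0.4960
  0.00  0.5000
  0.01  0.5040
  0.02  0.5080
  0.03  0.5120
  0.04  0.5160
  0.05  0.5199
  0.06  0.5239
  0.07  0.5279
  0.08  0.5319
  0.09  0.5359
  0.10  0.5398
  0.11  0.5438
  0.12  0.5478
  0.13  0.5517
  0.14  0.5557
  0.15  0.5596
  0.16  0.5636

σ√T = 0.21·√1.25 = 0.2348
d₁ = [ln(460/455) + (0.007 + ½·0.21²)·1.25] / (σ√T) = (0.0109 + 0.0363) / 0.2348 = 0.2012 ⇒ 0.20
d₂ = 0.2012 − 0.2348 = -0.0336 ⇒ -0.03
Risk-neutral Pr[S_T < K] = N(−d₂) = N(0.03) = 0.5120

0.5120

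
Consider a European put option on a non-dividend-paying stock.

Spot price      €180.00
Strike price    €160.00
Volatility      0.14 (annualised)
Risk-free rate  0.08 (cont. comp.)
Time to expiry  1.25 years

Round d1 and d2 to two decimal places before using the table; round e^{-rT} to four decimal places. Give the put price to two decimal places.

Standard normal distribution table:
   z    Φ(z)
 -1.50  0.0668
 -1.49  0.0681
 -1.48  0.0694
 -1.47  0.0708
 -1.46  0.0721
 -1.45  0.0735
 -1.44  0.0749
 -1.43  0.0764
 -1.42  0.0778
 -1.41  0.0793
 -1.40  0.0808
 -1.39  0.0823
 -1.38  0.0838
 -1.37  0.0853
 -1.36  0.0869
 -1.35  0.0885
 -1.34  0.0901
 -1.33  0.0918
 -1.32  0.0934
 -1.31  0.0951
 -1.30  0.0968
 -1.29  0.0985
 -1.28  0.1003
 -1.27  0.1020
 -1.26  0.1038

€1.02

σ√T = 0.14·√1.25 = 0.1565
d₁ = [ln(180/160) + (0.08 + 0.14²/2)·1.25] / 0.1565 = [0.1178 + 0.1123] / 0.1565 = 1.4696 → 1.47
d₂ = d₁ − σ√T = 1.4696 − 0.1565 = 1.3131 → 1.31
exp(−rT) = exp(−0.08·1.25) = 0.9048
N(−d₂) = N(-1.31) = 0.0951;  N(−d₁) = N(-1.47) = 0.0708
P = 160·0.9048·0.0951 − 180·0.0708 = 13.7674 − 12.7440 = 1.0234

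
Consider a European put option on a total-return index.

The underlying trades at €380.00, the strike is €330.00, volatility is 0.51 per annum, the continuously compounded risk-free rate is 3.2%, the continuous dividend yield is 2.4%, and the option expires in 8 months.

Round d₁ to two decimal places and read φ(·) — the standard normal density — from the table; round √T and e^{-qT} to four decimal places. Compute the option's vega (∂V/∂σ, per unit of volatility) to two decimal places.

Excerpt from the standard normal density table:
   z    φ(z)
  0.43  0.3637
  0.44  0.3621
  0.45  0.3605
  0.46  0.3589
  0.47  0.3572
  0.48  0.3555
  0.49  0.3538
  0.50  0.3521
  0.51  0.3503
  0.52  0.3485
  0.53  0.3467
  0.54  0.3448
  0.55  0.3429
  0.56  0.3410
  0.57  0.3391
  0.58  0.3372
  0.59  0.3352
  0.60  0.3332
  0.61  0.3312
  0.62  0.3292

T = 0.6667;  σ√T = 0.4164
d₁ = [ln(380/330) + (0.032 − 0.024 + 0.51²/2)·0.6667] / 0.4164 = [0.1411 + 0.0920] / 0.4164 = 0.5598 ≈ 0.56
√T = √0.6667 = 0.8165
φ(d₁) = φ(0.56) = 0.3410
exp(−qT) = exp(−0.024·0.6667) = 0.9841
vega = S·exp(−qT)·φ(d₁)·√T = 380·0.9841·0.3410·0.8165 = 104.1198

104.12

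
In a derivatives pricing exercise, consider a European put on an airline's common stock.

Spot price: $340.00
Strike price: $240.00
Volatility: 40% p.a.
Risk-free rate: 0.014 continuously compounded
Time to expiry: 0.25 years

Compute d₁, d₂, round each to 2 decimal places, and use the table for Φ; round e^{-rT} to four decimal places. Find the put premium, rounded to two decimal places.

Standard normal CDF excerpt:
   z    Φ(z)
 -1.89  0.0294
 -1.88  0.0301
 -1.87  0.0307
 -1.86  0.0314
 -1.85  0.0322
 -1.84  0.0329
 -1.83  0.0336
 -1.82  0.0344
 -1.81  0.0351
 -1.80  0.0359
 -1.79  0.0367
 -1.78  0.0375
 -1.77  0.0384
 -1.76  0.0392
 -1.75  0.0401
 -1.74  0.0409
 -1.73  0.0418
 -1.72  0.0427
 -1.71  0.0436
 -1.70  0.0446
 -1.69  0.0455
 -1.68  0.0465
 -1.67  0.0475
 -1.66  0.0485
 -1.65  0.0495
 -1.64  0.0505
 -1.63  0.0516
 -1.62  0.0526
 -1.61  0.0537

T = 0.25;  σ√T = 0.2000
ln(S/K) + (r + σ²/2)T = ln(340/240) + (0.014 + 0.4²/2)·0.25 = 0.3483 + 0.0235 = 0.3718
d₁ = 0.3718 / 0.2000 = 1.8590 ≈ 1.86
d₂ = d₁ − σ√T = 1.8590 − 0.2000 = 1.6590 ≈ 1.66
exp(−rT) = exp(−0.014·0.25) = 0.9965
N(−d₂) = N(-1.66) = 0.0485;  N(−d₁) = N(-1.86) = 0.0314
P = 240·0.9965·0.0485 − 340·0.0314 = 11.5993 − 10.6760 = 0.9233

$0.92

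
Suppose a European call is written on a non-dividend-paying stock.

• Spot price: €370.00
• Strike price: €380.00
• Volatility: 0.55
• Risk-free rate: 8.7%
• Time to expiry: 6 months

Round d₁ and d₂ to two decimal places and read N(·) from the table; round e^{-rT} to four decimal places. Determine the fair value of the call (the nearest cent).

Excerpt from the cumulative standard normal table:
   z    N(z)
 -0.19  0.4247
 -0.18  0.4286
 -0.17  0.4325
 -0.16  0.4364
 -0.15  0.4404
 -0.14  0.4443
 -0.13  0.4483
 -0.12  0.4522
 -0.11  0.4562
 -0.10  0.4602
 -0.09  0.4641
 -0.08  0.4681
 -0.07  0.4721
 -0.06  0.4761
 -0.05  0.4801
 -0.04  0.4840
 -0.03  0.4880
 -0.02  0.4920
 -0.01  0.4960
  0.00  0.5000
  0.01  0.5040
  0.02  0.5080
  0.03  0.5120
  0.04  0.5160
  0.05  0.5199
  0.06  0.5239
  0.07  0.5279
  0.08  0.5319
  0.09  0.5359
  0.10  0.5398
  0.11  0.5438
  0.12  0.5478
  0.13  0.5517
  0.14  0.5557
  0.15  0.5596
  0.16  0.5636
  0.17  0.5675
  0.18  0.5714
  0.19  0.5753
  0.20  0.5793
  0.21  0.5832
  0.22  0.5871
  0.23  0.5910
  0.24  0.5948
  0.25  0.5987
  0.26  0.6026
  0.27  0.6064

T = 0.5;  σ√T = 0.3889
d₁ = [ln(370/380) + (0.087 + ½·0.55²)·0.5] / (σ√T) = (-0.0267 + 0.1191) / 0.3889 = 0.2377 which rounds to 0.24
d₂ = 0.2377 − 0.3889 = -0.1512 which rounds to -0.15
exp(−rT) = exp(−0.087·0.5) = 0.9574
C = 370·N(0.24) − 380·0.9574·N(-0.15) = 370·0.5948 − 380·0.9574·0.4404 = 220.0760 − 160.2228 = 59.8532

€59.85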